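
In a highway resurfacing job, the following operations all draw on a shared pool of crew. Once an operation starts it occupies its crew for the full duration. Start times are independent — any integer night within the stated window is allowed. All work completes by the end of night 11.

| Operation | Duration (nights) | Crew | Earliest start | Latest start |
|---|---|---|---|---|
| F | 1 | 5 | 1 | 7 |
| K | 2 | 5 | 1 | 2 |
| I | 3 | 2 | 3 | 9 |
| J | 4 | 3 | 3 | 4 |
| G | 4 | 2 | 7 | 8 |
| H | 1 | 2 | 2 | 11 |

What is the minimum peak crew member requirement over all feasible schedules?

5

Early-start (F@1, K@1, I@3, J@3, G@7, H@2) gives peak 10: n1:10  n2:7  n3:5  n4:5  n5:5  n6:3  n7:2  n8:2  n9:2  n10:2  n11:0.
Shift K→2, I→4, J→4, H→8.
Schedule F@1, K@2, I@4, J@4, G@7, H@8: n1:5  n2:5  n3:5  n4:5  n5:5  n6:5  n7:5  n8:4  n9:2  n10:2  n11:0 — peak 5.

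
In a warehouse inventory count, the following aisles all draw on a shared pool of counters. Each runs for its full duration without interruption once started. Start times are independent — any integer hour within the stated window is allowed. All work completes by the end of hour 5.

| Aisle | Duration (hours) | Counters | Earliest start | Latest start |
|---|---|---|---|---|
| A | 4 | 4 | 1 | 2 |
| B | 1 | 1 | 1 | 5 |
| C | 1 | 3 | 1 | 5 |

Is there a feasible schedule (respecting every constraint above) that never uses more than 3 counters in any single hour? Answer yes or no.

no

Total counter-hours = 20; over 5 hours the average is 20/5 > 3, so some hour must exceed 3.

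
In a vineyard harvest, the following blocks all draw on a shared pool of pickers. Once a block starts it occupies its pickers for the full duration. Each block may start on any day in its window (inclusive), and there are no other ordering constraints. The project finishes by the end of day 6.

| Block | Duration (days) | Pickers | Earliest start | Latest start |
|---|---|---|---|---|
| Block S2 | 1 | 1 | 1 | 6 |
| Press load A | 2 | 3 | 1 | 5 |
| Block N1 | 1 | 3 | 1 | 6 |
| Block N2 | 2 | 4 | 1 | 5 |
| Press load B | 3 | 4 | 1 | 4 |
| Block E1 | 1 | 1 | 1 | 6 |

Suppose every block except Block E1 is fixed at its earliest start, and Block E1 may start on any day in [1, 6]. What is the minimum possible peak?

15

Block E1@1: d1:16  d2:11  d3:4  d4:0  d5:0  d6:0 → peak 16
Block E1@2: d1:15  d2:12  d3:4  d4:0  d5:0  d6:0 → peak 15
Block E1@3: d1:15  d2:11  d3:5  d4:0  d5:0  d6:0 → peak 15
Block E1@4: d1:15  d2:11  d3:4  d4:1  d5:0  d6:0 → peak 15
Block E1@5: d1:15  d2:11  d3:4  d4:0  d5:1  d6:0 → peak 15
Block E1@6: d1:15  d2:11  d3:4  d4:0  d5:0  d6:1 → peak 15
Best is Block E1@2, peak 15.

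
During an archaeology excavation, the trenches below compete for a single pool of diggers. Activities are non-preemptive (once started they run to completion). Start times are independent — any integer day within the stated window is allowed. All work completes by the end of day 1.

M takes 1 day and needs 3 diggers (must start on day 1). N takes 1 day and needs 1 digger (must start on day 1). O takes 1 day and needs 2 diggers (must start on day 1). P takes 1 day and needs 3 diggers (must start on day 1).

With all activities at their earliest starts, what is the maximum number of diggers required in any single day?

Early-start schedule: M@1, N@1, O@1, P@1.
Load per day: day 1: 9.
Peak is 9.

9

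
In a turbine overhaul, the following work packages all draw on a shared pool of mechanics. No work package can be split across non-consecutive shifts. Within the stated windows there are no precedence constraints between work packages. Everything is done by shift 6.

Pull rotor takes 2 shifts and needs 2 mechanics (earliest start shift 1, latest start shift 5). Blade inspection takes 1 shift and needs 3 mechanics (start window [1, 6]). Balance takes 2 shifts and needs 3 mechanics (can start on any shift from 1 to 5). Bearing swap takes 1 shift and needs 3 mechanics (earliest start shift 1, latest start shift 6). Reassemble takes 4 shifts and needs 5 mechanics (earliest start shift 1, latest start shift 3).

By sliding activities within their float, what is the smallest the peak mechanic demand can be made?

Early-start (Pull rotor@1, Blade inspection@1, Balance@1, Bearing swap@1, Reassemble@1) gives peak 16: s1:16  s2:10  s3:5  s4:5  s5:0  s6:0.
Shift Blade inspection→5, Balance→5, Bearing swap→6.
Schedule Pull rotor@1, Blade inspection@5, Balance@5, Bearing swap@6, Reassemble@1: s1:7  s2:7  s3:5  s4:5  s5:6  s6:6 — peak 7.

7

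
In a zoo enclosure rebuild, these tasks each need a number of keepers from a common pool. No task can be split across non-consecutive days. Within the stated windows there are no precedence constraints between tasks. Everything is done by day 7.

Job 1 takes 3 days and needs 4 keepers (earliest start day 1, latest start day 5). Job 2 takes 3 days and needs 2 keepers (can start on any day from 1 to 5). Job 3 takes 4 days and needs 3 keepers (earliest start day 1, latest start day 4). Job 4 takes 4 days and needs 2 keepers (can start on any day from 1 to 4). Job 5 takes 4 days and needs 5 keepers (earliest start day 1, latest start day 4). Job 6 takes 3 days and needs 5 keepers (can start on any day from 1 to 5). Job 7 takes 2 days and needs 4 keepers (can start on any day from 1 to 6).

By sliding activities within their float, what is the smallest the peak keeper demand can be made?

13

Early-start (Job 1@1, Job 2@1, Job 3@1, Job 4@1, Job 5@1, Job 6@1, Job 7@1) gives peak 25: d1:25  d2:25  d3:21  d4:10  d5:0  d6:0  d7:0.
Shift Job 4→3, Job 5→4, Job 6→5.
Schedule Job 1@1, Job 2@1, Job 3@1, Job 4@3, Job 5@4, Job 6@5, Job 7@1: d1:13  d2:13  d3:11  d4:10  d5:12  d6:12  d7:10 — peak 13.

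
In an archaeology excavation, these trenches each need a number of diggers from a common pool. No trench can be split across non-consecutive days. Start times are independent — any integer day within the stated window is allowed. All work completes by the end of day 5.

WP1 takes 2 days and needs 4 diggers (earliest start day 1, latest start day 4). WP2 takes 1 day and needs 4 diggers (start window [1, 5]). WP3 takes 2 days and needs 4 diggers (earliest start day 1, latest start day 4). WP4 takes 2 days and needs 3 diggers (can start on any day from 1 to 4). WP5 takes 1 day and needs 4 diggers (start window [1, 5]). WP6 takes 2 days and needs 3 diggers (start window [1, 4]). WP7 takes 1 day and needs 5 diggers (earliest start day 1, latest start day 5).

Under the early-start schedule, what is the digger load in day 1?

27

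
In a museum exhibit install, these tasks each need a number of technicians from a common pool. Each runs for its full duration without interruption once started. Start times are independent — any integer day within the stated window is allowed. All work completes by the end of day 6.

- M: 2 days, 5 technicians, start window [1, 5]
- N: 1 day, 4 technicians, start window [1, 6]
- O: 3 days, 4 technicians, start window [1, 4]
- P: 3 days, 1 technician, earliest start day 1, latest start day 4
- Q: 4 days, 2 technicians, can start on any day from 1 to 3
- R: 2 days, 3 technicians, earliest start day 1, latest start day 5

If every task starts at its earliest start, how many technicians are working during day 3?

7

At early start, day 3 has: O, P, Q.
Demand: 4 + 1 + 2 = 7.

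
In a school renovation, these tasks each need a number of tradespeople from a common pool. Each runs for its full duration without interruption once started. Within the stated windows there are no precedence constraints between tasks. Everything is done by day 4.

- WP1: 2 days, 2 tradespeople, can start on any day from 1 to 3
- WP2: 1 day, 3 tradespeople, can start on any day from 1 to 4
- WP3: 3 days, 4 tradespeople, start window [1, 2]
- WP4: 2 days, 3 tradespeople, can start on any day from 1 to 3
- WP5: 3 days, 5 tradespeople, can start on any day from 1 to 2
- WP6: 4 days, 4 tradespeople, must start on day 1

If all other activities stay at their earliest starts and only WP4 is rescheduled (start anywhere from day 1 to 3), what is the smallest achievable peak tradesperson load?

18

WP4@1: d1:21  d2:18  d3:13  d4:4 → peak 21
WP4@2: d1:18  d2:18  d3:16  d4:4 → peak 18
WP4@3: d1:18  d2:15  d3:16  d4:7 → peak 18
Best is WP4@2, peak 18.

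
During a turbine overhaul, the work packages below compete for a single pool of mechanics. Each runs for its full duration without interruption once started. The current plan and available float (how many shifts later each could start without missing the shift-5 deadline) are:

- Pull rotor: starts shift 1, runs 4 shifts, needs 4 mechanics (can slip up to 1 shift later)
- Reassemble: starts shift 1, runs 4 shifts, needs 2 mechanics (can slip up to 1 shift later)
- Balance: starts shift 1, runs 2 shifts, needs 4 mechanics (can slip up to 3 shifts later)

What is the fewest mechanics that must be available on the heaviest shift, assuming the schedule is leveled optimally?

10

Schedule Pull rotor@1, Reassemble@1, Balance@1: s1:10  s2:10  s3:6  s4:6  s5:0 — peak 10.
No arrangement of the 16 feasible schedules does better.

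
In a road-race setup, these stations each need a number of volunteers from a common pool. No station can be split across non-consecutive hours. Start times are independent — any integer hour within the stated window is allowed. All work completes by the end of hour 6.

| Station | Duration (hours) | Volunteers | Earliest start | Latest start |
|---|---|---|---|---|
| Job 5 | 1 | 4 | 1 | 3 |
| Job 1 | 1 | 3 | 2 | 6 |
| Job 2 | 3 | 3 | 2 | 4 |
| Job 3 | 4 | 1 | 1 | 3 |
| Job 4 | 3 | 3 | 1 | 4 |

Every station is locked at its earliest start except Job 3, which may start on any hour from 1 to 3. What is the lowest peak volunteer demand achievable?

9

Job 3@1: h1:8  h2:10  h3:7  h4:4  h5:0  h6:0 → peak 10
Job 3@2: h1:7  h2:10  h3:7  h4:4  h5:1  h6:0 → peak 10
Job 3@3: h1:7  h2:9  h3:7  h4:4  h5:1  h6:1 → peak 9
Best is Job 3@3, peak 9.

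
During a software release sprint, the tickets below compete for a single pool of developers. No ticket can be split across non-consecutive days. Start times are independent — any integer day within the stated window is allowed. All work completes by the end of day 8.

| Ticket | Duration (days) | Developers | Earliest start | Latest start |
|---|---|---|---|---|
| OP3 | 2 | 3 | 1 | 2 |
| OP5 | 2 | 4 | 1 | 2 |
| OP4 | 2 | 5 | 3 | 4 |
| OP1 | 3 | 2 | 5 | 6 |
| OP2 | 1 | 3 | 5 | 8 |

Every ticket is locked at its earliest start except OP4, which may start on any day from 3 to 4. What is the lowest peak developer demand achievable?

7

OP4@3: d1:7  d2:7  d3:5  d4:5  d5:5  d6:2  d7:2  d8:0 → peak 7
OP4@4: d1:7  d2:7  d3:0  d4:5  d5:10  d6:2  d7:2  d8:0 → peak 10
Best is OP4@3, peak 7.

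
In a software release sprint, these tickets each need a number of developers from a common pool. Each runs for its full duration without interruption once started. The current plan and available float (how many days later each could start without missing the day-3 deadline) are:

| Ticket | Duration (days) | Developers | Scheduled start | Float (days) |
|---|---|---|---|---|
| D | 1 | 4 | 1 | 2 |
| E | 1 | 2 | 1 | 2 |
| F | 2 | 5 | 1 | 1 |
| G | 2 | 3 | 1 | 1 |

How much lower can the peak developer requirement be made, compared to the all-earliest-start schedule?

Early-start peak: d1:14  d2:8  d3:0 ⇒ 14.
Leveled (D@1, E@1, F@2, G@2): d1:6  d2:8  d3:8 ⇒ 8.
Reduction 14 − 8 = 6.

6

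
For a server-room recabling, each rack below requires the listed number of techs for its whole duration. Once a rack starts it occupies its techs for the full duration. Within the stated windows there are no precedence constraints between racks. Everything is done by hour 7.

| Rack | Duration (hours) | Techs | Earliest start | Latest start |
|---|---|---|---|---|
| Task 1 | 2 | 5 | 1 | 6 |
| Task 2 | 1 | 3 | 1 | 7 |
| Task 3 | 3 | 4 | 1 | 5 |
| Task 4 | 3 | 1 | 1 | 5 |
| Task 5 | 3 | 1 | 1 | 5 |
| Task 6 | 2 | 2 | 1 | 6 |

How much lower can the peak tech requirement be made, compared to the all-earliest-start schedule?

Early-start peak: h1:16  h2:13  h3:6  h4:0  h5:0  h6:0  h7:0 ⇒ 16.
Leveled (Task 1@1, Task 2@3, Task 3@4, Task 4@1, Task 5@3, Task 6@6): h1:6  h2:6  h3:5  h4:5  h5:5  h6:6  h7:2 ⇒ 6.
Reduction 16 − 6 = 10.

10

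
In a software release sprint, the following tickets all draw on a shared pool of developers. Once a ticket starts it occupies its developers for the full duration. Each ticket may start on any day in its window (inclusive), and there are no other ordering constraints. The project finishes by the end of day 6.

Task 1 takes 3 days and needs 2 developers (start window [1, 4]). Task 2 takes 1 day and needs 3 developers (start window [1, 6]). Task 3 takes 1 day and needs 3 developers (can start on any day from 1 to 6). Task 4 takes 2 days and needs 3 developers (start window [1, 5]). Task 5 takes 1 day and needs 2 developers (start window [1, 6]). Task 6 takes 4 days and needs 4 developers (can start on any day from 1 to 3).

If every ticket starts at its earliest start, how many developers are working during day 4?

At early start, day 4 has: Task 6.
Demand: 4 = 4.

4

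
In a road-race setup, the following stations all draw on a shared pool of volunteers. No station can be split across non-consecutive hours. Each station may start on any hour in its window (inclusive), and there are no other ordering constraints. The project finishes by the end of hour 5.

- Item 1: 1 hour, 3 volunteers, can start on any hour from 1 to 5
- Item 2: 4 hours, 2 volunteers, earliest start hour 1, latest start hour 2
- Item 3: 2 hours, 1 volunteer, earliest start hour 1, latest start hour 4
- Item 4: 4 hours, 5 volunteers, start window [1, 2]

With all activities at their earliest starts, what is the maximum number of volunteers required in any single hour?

11

Early-start schedule: Item 1@1, Item 2@1, Item 3@1, Item 4@1.
Load per hour: hour 1: 11, hour 2: 8, hour 3: 7, hour 4: 7, hour 5: 0.
Peak is 11.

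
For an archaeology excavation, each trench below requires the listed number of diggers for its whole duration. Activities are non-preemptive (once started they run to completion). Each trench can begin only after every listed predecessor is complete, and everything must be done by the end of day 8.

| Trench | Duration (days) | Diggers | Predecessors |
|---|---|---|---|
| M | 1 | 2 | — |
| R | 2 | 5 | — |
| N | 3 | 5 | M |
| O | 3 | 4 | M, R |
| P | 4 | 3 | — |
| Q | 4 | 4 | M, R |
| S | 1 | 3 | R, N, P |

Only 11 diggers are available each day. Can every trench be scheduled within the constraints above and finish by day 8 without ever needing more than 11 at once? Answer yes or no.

yes

Schedule M@1, R@1, N@2, O@5, P@3, Q@5, S@7: d1:7  d2:10  d3:8  d4:8  d5:11  d6:11  d7:11  d8:4 — peak 11 ≤ 11.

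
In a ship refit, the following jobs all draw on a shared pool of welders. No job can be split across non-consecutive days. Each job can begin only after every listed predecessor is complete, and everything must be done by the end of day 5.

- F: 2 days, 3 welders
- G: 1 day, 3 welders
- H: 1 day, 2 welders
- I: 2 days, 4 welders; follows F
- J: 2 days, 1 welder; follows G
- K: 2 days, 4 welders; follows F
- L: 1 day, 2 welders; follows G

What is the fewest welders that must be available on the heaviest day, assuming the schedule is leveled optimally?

8

Early-start (F@1, G@1, H@1, I@3, J@2, K@3, L@2) gives peak 9: d1:8  d2:6  d3:9  d4:8  d5:0.
Shift K→4.
Schedule F@1, G@1, H@1, I@3, J@2, K@4, L@2: d1:8  d2:6  d3:5  d4:8  d5:4 — peak 8.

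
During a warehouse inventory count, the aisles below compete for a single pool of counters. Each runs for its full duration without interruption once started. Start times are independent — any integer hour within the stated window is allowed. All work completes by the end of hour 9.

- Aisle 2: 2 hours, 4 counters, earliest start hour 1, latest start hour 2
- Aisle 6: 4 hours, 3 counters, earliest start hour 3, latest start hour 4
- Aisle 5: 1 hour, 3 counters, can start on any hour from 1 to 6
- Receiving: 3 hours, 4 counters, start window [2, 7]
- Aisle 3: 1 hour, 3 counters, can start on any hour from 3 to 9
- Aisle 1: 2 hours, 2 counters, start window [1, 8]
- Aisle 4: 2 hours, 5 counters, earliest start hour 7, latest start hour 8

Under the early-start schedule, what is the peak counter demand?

10

Early-start schedule: Aisle 2@1, Aisle 6@3, Aisle 5@1, Receiving@2, Aisle 3@3, Aisle 1@1, Aisle 4@7.
Load per hour: hour 1: 9, hour 2: 10, hour 3: 10, hour 4: 7, hour 5: 3, hour 6: 3, hour 7: 5, hour 8: 5, hour 9: 0.
Peak is 10.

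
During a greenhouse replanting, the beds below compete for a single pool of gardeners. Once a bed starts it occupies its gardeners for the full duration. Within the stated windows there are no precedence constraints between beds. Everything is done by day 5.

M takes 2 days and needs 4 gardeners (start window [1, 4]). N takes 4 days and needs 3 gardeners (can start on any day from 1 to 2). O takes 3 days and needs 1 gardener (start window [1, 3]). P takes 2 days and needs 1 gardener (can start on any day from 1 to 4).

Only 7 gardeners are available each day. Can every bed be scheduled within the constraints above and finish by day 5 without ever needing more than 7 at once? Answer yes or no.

yes

Schedule M@1, N@1, O@3, P@3: d1:7  d2:7  d3:5  d4:5  d5:1 — peak 7 ≤ 7.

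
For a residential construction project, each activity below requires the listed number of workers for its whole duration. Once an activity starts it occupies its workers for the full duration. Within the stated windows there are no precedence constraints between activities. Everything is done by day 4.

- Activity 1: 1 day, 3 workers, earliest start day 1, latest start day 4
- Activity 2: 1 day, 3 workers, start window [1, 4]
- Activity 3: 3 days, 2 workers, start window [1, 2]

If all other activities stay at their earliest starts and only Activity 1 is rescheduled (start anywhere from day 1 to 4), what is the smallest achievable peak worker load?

5

Activity 1@1: d1:8  d2:2  d3:2  d4:0 → peak 8
Activity 1@2: d1:5  d2:5  d3:2  d4:0 → peak 5
Activity 1@3: d1:5  d2:2  d3:5  d4:0 → peak 5
Activity 1@4: d1:5  d2:2  d3:2  d4:3 → peak 5
Best is Activity 1@2, peak 5.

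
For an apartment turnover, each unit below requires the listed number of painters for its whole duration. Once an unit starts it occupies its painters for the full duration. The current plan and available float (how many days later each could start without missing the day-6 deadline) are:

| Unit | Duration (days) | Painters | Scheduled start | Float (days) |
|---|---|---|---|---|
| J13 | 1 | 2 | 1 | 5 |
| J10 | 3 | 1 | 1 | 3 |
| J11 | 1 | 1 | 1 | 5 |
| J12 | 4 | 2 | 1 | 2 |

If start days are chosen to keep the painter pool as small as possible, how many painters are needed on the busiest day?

3

Early-start (J13@1, J10@1, J11@1, J12@1) gives peak 6: d1:6  d2:3  d3:3  d4:2  d5:0  d6:0.
Shift J11→2, J12→3.
Schedule J13@1, J10@1, J11@2, J12@3: d1:3  d2:2  d3:3  d4:2  d5:2  d6:2 — peak 3.
Total painter-days = 14 over 6 days ⇒ peak ≥ ⌈14/6⌉ = 3, so 3 is optimal.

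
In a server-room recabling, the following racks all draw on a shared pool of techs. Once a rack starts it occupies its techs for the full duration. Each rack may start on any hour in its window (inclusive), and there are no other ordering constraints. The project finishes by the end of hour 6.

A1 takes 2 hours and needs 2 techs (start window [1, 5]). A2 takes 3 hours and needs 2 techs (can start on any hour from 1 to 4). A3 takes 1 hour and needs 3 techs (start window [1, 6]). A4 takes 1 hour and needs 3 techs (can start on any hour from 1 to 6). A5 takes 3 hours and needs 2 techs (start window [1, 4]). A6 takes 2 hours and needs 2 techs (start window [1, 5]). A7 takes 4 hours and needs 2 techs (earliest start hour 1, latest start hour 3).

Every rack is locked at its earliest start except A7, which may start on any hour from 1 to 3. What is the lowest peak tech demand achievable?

A7@1: h1:16  h2:10  h3:6  h4:2  h5:0  h6:0 → peak 16
A7@2: h1:14  h2:10  h3:6  h4:2  h5:2  h6:0 → peak 14
A7@3: h1:14  h2:8  h3:6  h4:2  h5:2  h6:2 → peak 14
Best is A7@2, peak 14.

14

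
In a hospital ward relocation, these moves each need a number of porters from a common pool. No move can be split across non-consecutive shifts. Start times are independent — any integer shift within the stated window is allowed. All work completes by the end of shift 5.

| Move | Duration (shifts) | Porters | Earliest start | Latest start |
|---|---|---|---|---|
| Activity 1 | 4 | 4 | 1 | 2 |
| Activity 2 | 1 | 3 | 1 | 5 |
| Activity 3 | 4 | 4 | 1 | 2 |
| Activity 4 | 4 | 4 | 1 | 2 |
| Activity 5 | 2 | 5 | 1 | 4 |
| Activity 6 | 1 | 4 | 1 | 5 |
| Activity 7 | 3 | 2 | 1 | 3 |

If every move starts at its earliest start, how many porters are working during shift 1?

26

At early start, shift 1 has: Activity 1, Activity 2, Activity 3, Activity 4, Activity 5, Activity 6, Activity 7.
Demand: 4 + 3 + 4 + 4 + 5 + 4 + 2 = 26.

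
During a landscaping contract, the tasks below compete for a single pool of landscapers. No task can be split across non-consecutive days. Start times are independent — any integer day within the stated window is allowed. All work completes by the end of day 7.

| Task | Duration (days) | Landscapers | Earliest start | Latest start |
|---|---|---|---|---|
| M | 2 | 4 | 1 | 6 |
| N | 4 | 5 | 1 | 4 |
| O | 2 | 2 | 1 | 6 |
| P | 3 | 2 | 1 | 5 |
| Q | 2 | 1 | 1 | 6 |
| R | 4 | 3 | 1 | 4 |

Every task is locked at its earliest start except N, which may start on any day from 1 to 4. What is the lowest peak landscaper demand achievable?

12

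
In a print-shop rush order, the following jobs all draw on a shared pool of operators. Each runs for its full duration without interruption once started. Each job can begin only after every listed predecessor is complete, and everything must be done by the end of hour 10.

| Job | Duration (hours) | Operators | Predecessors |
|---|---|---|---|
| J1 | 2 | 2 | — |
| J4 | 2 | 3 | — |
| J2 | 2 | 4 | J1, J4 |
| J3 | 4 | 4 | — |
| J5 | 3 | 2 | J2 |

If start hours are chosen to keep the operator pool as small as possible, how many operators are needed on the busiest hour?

6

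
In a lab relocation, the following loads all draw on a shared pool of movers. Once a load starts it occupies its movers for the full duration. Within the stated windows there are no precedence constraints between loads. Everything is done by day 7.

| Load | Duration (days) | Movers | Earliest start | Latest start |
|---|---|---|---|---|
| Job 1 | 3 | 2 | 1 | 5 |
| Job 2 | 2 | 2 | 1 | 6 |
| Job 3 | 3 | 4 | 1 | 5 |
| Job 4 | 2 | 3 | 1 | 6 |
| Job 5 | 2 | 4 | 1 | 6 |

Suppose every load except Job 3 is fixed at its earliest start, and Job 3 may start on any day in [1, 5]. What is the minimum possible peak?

Job 3@1: d1:15  d2:15  d3:6  d4:0  d5:0  d6:0  d7:0 → peak 15
Job 3@2: d1:11  d2:15  d3:6  d4:4  d5:0  d6:0  d7:0 → peak 15
Job 3@3: d1:11  d2:11  d3:6  d4:4  d5:4  d6:0  d7:0 → peak 11
Job 3@4: d1:11  d2:11  d3:2  d4:4  d5:4  d6:4  d7:0 → peak 11
Job 3@5: d1:11  d2:11  d3:2  d4:0  d5:4  d6:4  d7:4 → peak 11
Best is Job 3@3, peak 11.

11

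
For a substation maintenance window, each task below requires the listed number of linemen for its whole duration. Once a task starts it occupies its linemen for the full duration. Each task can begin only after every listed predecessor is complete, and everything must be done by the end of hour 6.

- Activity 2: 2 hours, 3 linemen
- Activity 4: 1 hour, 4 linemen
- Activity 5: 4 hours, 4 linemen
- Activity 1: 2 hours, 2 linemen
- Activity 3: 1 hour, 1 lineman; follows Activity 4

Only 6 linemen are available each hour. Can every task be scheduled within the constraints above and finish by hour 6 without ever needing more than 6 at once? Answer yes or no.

no

The minimum achievable peak is 7; 6 < 7, so no feasible schedule stays within the cap.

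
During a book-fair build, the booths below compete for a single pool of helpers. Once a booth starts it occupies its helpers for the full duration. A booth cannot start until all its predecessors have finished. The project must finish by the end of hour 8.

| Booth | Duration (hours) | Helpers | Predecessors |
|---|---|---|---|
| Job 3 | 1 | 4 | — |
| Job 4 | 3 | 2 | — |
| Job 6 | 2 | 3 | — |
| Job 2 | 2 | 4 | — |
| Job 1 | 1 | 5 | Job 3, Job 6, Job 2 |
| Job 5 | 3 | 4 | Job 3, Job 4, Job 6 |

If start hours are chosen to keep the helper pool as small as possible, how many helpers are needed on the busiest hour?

7

Early-start (Job 3@1, Job 4@1, Job 6@1, Job 2@1, Job 1@3, Job 5@4) gives peak 13: h1:13  h2:9  h3:7  h4:4  h5:4  h6:4  h7:0  h8:0.
Shift Job 4→2, Job 2→3, Job 1→5, Job 5→6.
Schedule Job 3@1, Job 4@2, Job 6@1, Job 2@3, Job 1@5, Job 5@6: h1:7  h2:5  h3:6  h4:6  h5:5  h6:4  h7:4  h8:4 — peak 7.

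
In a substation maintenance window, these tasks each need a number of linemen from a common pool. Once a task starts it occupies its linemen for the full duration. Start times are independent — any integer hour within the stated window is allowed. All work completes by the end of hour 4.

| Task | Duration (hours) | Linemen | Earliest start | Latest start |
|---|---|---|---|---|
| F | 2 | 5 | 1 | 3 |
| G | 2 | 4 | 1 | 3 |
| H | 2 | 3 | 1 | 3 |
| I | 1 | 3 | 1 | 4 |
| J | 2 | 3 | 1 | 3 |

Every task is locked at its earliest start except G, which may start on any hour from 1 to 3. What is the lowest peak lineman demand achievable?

14

G@1: h1:18  h2:15  h3:0  h4:0 → peak 18
G@2: h1:14  h2:15  h3:4  h4:0 → peak 15
G@3: h1:14  h2:11  h3:4  h4:4 → peak 14
Best is G@3, peak 14.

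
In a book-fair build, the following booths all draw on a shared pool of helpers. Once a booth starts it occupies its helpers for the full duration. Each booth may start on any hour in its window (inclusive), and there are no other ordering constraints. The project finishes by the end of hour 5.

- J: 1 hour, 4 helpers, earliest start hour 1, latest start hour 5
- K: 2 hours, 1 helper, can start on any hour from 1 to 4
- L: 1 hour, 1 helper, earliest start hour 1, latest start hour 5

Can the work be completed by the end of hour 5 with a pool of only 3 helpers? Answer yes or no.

The minimum achievable peak is 4; 3 < 4, so no feasible schedule stays within the cap.

no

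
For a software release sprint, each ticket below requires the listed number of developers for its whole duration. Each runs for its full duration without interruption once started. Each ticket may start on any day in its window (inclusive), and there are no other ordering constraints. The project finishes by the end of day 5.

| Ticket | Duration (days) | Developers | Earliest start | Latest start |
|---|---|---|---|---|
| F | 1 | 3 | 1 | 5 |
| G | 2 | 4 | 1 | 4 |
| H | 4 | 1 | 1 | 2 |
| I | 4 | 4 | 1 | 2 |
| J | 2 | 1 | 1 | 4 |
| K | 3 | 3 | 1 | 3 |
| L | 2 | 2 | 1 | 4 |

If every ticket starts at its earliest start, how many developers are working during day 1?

At early start, day 1 has: F, G, H, I, J, K, L.
Demand: 3 + 4 + 1 + 4 + 1 + 3 + 2 = 18.

18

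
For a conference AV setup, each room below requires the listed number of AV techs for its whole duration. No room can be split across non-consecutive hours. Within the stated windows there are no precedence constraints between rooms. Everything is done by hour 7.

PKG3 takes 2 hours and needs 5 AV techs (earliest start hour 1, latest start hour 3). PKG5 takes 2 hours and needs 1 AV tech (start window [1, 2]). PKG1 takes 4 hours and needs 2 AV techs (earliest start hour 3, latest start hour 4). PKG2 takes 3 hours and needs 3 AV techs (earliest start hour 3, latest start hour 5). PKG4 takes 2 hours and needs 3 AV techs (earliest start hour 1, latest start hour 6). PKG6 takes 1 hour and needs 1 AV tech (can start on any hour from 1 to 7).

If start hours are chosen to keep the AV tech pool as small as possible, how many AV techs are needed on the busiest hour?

Early-start (PKG3@1, PKG5@1, PKG1@3, PKG2@3, PKG4@1, PKG6@1) gives peak 10: h1:10  h2:9  h3:5  h4:5  h5:5  h6:2  h7:0.
Shift PKG4→6, PKG6→3.
Schedule PKG3@1, PKG5@1, PKG1@3, PKG2@3, PKG4@6, PKG6@3: h1:6  h2:6  h3:6  h4:5  h5:5  h6:5  h7:3 — peak 6.
Total AV tech-hours = 36 over 7 hours ⇒ peak ≥ ⌈36/7⌉ = 6, so 6 is optimal.

6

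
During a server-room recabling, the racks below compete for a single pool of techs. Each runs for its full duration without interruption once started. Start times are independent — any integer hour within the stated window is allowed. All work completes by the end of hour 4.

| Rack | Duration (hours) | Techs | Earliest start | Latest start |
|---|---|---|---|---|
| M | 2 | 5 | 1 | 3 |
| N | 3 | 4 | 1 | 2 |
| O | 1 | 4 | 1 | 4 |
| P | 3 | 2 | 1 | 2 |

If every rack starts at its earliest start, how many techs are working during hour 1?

At early start, hour 1 has: M, N, O, P.
Demand: 5 + 4 + 4 + 2 = 15.

15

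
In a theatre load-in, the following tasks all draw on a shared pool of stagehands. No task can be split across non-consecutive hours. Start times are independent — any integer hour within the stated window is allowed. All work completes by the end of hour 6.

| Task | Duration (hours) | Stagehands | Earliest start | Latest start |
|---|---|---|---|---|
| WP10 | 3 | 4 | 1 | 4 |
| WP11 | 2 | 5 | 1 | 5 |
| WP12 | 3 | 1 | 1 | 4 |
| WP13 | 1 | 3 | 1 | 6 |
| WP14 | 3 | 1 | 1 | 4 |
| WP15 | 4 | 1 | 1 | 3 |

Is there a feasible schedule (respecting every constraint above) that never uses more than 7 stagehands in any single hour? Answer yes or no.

yes

Schedule WP10@1, WP11@5, WP12@1, WP13@4, WP14@4, WP15@1: h1:6  h2:6  h3:6  h4:5  h5:6  h6:6 — peak 6 ≤ 7.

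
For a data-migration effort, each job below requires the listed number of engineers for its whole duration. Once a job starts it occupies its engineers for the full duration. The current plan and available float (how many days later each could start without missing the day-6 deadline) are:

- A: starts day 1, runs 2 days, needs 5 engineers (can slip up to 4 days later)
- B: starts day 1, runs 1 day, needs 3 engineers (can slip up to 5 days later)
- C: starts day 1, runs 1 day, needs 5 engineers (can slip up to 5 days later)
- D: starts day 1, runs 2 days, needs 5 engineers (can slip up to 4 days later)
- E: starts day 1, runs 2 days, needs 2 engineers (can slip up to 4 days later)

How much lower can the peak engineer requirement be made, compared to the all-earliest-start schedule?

Early-start peak: d1:20  d2:12  d3:0  d4:0  d5:0  d6:0 ⇒ 20.
Leveled (A@1, B@3, C@4, D@5, E@1): d1:7  d2:7  d3:3  d4:5  d5:5  d6:5 ⇒ 7.
Reduction 20 − 7 = 13.

13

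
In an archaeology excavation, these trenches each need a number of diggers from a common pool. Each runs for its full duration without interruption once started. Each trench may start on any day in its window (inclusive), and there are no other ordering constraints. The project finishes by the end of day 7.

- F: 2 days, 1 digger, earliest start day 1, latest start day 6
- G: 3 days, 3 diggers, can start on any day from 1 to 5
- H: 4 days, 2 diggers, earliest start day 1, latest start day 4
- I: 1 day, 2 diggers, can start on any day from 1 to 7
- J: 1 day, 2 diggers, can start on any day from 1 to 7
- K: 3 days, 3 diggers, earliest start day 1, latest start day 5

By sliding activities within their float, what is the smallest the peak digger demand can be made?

5

Early-start (F@1, G@1, H@1, I@1, J@1, K@1) gives peak 13: d1:13  d2:9  d3:8  d4:2  d5:0  d6:0  d7:0.
Shift H→3, I→4, J→7, K→5.
Schedule F@1, G@1, H@3, I@4, J@7, K@5: d1:4  d2:4  d3:5  d4:4  d5:5  d6:5  d7:5 — peak 5.
Total digger-days = 32 over 7 days ⇒ peak ≥ ⌈32/7⌉ = 5, so 5 is optimal.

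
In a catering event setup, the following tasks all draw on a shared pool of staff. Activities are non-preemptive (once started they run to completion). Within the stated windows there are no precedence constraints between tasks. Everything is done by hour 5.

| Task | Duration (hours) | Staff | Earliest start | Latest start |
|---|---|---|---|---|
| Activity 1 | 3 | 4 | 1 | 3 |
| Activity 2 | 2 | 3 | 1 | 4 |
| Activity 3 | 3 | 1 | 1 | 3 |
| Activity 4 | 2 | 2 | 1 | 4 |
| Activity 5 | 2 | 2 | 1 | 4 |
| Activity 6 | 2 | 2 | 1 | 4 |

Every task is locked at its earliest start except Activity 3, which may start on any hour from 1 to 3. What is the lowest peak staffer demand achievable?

13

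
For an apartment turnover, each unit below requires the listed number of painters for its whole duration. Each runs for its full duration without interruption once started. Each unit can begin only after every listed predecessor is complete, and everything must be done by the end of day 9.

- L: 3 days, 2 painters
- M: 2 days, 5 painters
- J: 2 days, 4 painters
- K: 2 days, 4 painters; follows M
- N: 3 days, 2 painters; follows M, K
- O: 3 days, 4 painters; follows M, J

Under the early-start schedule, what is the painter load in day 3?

At early start, day 3 has: L, K, O.
Demand: 2 + 4 + 4 = 10.

10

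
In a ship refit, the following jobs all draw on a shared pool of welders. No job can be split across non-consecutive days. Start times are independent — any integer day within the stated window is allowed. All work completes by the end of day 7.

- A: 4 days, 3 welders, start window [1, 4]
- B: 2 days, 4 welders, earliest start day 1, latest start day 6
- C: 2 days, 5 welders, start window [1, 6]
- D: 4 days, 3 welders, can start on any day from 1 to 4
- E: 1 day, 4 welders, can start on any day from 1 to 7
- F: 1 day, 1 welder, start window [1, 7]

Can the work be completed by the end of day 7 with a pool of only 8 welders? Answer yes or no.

yes

Schedule A@1, B@1, C@5, D@3, E@7, F@1: d1:8  d2:7  d3:6  d4:6  d5:8  d6:8  d7:4 — peak 8 ≤ 8.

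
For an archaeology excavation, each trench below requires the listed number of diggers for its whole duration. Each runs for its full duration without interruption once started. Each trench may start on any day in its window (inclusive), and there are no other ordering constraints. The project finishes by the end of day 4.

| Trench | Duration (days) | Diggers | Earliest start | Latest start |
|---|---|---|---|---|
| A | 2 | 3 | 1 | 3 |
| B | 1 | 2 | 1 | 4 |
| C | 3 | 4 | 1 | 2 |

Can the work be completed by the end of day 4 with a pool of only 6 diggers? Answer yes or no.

The minimum achievable peak is 7; 6 < 7, so no feasible schedule stays within the cap.

no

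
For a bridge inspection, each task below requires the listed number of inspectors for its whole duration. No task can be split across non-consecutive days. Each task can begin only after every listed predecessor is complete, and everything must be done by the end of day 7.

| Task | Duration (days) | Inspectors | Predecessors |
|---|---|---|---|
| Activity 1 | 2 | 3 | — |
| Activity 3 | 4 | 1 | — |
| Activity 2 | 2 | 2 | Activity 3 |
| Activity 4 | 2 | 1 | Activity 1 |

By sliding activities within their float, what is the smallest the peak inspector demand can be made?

4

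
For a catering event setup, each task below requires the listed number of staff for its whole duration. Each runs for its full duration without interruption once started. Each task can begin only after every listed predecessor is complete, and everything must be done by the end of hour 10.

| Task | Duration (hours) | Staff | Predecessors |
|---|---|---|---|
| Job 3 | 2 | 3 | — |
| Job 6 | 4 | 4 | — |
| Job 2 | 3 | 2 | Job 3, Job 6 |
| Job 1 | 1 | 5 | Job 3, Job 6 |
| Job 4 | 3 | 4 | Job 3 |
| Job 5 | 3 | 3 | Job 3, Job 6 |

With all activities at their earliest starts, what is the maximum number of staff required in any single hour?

14

Early-start schedule: Job 3@1, Job 6@1, Job 2@5, Job 1@5, Job 4@3, Job 5@5.
Load per hour: hour 1: 7, hour 2: 7, hour 3: 8, hour 4: 8, hour 5: 14, hour 6: 5, hour 7: 5, hour 8: 0, hour 9: 0, hour 10: 0.
Peak is 14.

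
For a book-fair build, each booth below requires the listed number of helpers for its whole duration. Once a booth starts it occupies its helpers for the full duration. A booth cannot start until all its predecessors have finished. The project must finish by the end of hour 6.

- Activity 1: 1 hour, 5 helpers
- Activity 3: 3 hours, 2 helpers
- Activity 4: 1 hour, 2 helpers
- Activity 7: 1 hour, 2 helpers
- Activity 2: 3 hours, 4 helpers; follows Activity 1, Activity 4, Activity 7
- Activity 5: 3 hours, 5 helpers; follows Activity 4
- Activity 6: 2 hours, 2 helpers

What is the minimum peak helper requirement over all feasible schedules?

Early-start (Activity 1@1, Activity 3@1, Activity 4@1, Activity 7@1, Activity 2@2, Activity 5@2, Activity 6@1) gives peak 13: h1:13  h2:13  h3:11  h4:9  h5:0  h6:0.
Shift Activity 7→2, Activity 2→3, Activity 5→4, Activity 6→2.
Schedule Activity 1@1, Activity 3@1, Activity 4@1, Activity 7@2, Activity 2@3, Activity 5@4, Activity 6@2: h1:9  h2:6  h3:8  h4:9  h5:9  h6:5 — peak 9.

9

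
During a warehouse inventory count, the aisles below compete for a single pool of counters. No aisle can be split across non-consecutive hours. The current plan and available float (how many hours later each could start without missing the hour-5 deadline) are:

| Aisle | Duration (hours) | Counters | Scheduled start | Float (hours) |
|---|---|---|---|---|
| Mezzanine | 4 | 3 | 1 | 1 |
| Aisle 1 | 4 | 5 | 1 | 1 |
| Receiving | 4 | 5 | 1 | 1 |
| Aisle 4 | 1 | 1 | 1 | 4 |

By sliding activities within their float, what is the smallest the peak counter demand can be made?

Early-start (Mezzanine@1, Aisle 1@1, Receiving@1, Aisle 4@1) gives peak 14: h1:14  h2:13  h3:13  h4:13  h5:0.
Shift Aisle 4→5.
Schedule Mezzanine@1, Aisle 1@1, Receiving@1, Aisle 4@5: h1:13  h2:13  h3:13  h4:13  h5:1 — peak 13.

13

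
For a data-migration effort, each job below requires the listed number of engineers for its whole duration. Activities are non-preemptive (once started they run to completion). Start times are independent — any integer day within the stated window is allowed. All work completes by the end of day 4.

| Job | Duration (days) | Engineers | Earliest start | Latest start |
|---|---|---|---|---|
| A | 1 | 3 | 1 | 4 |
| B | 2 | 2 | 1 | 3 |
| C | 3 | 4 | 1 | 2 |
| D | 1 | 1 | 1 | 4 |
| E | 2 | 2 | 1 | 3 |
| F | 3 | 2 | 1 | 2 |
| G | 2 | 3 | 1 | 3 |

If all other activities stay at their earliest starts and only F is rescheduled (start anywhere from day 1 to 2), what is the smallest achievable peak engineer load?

15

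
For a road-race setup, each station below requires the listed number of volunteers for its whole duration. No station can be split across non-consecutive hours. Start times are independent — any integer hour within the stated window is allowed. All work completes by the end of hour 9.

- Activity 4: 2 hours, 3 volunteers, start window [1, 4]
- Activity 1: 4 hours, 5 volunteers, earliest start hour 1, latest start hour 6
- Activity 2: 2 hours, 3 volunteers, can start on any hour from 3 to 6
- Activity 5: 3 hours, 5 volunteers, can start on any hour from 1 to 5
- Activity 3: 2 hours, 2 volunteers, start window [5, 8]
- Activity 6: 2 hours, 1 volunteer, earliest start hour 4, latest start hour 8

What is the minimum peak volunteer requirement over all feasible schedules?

Early-start (Activity 4@1, Activity 1@1, Activity 2@3, Activity 5@1, Activity 3@5, Activity 6@4) gives peak 13: h1:13  h2:13  h3:13  h4:9  h5:3  h6:2  h7:0  h8:0  h9:0.
Shift Activity 4→4, Activity 1→6, Activity 2→4, Activity 3→6.
Schedule Activity 4@4, Activity 1@6, Activity 2@4, Activity 5@1, Activity 3@6, Activity 6@4: h1:5  h2:5  h3:5  h4:7  h5:7  h6:7  h7:7  h8:5  h9:5 — peak 7.

7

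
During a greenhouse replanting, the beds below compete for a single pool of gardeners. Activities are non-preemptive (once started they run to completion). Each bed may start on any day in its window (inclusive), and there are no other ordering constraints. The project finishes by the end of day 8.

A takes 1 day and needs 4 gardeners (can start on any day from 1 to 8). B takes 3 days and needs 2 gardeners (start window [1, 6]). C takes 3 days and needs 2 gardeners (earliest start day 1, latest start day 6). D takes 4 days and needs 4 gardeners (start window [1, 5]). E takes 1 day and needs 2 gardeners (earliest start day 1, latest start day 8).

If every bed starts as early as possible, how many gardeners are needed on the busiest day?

14

Early-start schedule: A@1, B@1, C@1, D@1, E@1.
Load per day: day 1: 14, day 2: 8, day 3: 8, day 4: 4, day 5: 0, day 6: 0, day 7: 0, day 8: 0.
Peak is 14.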